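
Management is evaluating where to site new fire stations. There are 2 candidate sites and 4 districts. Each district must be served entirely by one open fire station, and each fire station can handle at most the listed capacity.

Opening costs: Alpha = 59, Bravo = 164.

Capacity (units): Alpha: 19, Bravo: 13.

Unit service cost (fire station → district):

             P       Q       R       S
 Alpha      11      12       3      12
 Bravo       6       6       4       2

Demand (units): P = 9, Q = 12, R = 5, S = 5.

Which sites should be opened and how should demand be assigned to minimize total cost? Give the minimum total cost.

Minimum total cost: 469

Open {Alpha, Bravo}: P→Alpha 11·9=99, Q→Bravo 6·12=72, R→Alpha 3·5=15, S→Alpha 12·5=60.
Loads: Alpha carries 19/19, Bravo carries 12/13. Service 246; fixed 223; total 469.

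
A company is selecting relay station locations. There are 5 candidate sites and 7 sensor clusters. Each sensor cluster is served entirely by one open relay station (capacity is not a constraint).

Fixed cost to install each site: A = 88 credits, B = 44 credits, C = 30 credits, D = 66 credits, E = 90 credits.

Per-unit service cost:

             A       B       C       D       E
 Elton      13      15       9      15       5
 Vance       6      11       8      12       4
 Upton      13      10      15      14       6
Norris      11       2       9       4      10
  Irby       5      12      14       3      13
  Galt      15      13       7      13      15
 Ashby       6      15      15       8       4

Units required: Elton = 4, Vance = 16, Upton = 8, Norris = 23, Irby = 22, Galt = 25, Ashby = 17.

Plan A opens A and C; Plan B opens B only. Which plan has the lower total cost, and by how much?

Plan A is cheaper by 302.

Plan A: {A, C}: Elton→C 9·4=36, Vance→A 6·16=96, Upton→A 13·8=104, Norris→C 9·23=207, Irby→A 5·22=110, Galt→C 7·25=175, Ashby→A 6·17=102. Service 830; fixed 118; total 948.
Plan B: {B}: Elton→B 15·4=60, Vance→B 11·16=176, Upton→B 10·8=80, Norris→B 2·23=46, Irby→B 12·22=264, Galt→B 13·25=325, Ashby→B 15·17=255. Service 1206; fixed 44; total 1250.
Difference: |948 − 1250| = 302.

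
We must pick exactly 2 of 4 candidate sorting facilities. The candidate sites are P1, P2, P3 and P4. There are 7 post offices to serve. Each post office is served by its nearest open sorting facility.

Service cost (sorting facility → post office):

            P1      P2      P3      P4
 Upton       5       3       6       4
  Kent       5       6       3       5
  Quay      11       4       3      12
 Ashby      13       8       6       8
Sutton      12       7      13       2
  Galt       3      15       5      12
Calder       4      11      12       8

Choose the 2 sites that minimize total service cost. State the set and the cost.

With exactly 2 open, each post office uses its cheapest among the chosen.
{P3, P4}: Upton→P4 4, Kent→P3 3, Quay→P3 3, Ashby→P3 6, Sutton→P4 2, Galt→P3 5, Calder→P4 8. Service cost 31.
{P1, P2}: service cost 34
{P1, P3}: service cost 36
Among all 6 size-2 choices, {P3, P4} is lowest.

Choose P3 and P4; total service cost 31.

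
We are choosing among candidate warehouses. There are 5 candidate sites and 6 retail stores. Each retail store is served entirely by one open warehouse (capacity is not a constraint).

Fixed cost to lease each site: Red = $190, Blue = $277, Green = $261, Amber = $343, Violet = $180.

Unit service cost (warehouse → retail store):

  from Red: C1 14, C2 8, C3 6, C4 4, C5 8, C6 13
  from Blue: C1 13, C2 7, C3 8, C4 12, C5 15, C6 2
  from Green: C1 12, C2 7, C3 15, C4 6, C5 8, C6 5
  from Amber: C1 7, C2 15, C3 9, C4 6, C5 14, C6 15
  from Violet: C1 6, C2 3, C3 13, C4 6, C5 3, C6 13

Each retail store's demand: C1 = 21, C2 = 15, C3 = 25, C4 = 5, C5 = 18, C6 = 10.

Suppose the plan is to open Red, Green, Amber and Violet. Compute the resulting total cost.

Each retail store is assigned to its cheapest site among the open ones.
{Red, Green, Amber, Violet}: C1→Violet 6·21=126, C2→Violet 3·15=45, C3→Red 6·25=150, C4→Red 4·5=20, C5→Violet 3·18=54, C6→Green 5·10=50. Service 445; fixed 974; total 1419.

Total cost: 1419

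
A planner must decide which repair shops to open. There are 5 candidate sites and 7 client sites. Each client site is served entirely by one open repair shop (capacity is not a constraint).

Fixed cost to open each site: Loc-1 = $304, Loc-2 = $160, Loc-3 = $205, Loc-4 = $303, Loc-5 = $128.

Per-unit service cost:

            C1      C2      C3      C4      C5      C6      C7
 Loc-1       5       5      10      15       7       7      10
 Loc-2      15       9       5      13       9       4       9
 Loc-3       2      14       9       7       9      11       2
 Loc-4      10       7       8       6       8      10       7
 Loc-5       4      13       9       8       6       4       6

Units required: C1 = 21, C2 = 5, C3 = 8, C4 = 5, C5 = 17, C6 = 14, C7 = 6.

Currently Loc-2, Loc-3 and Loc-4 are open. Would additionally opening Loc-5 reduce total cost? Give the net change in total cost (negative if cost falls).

Current service cost with {Loc-2, Loc-3, Loc-4}: 351.
Adding Loc-5: each client site re-picks its cheapest; new service cost 317, saving 34.
Extra fixed cost: 128. Net change = 128 − 34 = 94.
(Totals: 1019 → 1113.)

No — net change +94 (cost rises by 94).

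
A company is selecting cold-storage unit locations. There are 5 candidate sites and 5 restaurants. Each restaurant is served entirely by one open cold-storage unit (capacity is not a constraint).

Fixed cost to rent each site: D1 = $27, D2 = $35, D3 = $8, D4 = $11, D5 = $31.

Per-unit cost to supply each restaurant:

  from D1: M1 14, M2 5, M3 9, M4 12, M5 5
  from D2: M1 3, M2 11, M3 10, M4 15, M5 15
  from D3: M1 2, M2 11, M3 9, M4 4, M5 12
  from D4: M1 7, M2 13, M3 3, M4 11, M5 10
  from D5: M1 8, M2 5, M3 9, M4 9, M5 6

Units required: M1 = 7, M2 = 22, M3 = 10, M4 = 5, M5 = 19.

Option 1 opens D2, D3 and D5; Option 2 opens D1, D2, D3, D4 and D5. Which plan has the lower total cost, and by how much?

Option 1: {D2, D3, D5}: M1→D3 2·7=14, M2→D5 5·22=110, M3→D3 9·10=90, M4→D3 4·5=20, M5→D5 6·19=114. Service 348; fixed 74; total 422.
Option 2: {D1, D2, D3, D4, D5}: M1→D3 2·7=14, M2→D1 5·22=110, M3→D4 3·10=30, M4→D3 4·5=20, M5→D1 5·19=95. Service 269; fixed 112; total 381.
Difference: |422 − 381| = 41.

Option 2 is cheaper by 41.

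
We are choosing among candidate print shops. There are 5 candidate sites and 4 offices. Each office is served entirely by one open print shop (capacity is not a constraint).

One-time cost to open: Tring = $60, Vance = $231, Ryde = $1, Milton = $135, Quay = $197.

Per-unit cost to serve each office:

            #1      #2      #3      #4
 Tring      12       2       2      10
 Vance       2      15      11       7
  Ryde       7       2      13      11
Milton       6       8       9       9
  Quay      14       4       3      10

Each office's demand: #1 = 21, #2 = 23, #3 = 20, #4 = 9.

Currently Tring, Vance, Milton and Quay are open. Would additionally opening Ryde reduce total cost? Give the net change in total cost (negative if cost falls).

No — net change +1 (cost rises by 1).

Current service cost with {Tring, Vance, Milton, Quay}: 191.
Adding Ryde: each office re-picks its cheapest; new service cost 191, saving 0.
Extra fixed cost: 1. Net change = 1 − 0 = 1.
(Totals: 814 → 815.)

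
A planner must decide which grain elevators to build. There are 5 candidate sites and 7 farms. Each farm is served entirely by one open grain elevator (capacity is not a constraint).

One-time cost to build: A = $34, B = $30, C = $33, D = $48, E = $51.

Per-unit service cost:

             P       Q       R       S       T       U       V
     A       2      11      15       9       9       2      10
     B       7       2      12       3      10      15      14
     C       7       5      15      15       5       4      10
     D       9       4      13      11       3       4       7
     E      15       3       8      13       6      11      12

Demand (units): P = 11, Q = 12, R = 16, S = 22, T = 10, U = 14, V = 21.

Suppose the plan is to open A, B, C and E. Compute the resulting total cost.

Each farm is assigned to its cheapest site among the open ones.
{A, B, C, E}: P→A 2·11=22, Q→B 2·12=24, R→E 8·16=128, S→B 3·22=66, T→C 5·10=50, U→A 2·14=28, V→A 10·21=210. Service 528; fixed 148; total 676.

Total cost: 676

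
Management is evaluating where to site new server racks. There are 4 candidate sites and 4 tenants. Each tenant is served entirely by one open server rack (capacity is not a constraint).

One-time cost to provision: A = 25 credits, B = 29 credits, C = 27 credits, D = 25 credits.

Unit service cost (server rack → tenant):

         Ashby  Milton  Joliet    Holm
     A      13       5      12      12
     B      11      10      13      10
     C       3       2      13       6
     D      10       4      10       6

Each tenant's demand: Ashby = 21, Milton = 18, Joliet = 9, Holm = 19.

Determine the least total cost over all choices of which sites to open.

Minimum total cost: 355

For any fixed open set, each tenant goes to its cheapest open site; total = fixed + service.
{C, D}: Ashby→C 3·21=63, Milton→C 2·18=36, Joliet→D 10·9=90, Holm→C 6·19=114. Service 303; fixed 52; total 355.
{C}: service 330 + fixed 27 = 357
{A, C}: service 321 + fixed 52 = 373
{A, B, C, D}: service 303 + fixed 106 = 409
(All 15 nonempty subsets were checked; C and D is lowest.)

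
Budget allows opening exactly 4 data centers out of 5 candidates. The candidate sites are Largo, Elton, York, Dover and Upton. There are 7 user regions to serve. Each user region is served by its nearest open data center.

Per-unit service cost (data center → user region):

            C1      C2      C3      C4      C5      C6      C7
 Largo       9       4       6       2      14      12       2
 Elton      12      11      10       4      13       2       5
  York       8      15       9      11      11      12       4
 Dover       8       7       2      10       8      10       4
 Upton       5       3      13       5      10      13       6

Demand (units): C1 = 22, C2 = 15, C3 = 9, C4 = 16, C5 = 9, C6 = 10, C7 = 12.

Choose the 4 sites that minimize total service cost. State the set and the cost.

With exactly 4 open, each user region uses its cheapest among the chosen.
{Largo, Elton, Dover, Upton}: C1→Upton 5·22=110, C2→Upton 3·15=45, C3→Dover 2·9=18, C4→Largo 2·16=32, C5→Dover 8·9=72, C6→Elton 2·10=20, C7→Largo 2·12=24. Service cost 321.
{Largo, Elton, York, Upton}: service cost 375
{Elton, York, Dover, Upton}: service cost 377
Among all 5 size-4 choices, {Largo, Elton, Dover, Upton} is lowest.

Choose Largo, Elton, Dover and Upton; total service cost 321.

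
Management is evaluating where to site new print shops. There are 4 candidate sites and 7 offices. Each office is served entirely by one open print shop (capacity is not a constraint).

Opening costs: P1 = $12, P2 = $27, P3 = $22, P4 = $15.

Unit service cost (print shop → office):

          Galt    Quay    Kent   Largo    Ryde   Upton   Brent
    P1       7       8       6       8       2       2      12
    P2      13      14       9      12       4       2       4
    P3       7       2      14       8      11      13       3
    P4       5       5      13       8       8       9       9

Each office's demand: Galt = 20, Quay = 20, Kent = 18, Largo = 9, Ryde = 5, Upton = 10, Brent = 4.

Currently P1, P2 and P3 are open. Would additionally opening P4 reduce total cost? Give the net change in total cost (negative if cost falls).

Yes — net change −25 (cost falls by 25).

Current service cost with {P1, P2, P3}: 402.
Adding P4: each office re-picks its cheapest; new service cost 362, saving 40.
Extra fixed cost: 15. Net change = 15 − 40 = -25.
(Totals: 463 → 438.)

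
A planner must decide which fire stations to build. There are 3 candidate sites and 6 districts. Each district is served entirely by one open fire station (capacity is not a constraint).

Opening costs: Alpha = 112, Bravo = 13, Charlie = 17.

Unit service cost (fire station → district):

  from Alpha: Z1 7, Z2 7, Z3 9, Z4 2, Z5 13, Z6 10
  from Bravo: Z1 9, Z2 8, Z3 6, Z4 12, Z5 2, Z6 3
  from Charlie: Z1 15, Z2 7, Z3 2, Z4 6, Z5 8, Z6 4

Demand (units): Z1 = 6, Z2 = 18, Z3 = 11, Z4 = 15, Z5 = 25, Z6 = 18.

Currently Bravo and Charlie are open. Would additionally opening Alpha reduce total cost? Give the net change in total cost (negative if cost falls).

No — net change +40 (cost rises by 40).

Current service cost with {Bravo, Charlie}: 396.
Adding Alpha: each district re-picks its cheapest; new service cost 324, saving 72.
Extra fixed cost: 112. Net change = 112 − 72 = 40.
(Totals: 426 → 466.)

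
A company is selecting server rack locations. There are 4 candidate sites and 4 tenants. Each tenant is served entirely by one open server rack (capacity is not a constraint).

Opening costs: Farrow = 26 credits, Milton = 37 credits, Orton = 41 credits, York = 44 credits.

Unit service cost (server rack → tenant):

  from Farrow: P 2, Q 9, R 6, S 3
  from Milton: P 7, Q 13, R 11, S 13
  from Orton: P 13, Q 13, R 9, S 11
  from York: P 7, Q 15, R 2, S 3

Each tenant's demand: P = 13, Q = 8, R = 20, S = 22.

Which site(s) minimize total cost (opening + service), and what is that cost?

For any fixed open set, each tenant goes to its cheapest open site; total = fixed + service.
{Farrow, York}: P→Farrow 2·13=26, Q→Farrow 9·8=72, R→York 2·20=40, S→Farrow 3·22=66. Service 204; fixed 70; total 274.
{Farrow}: P→Farrow 2·13=26, Q→Farrow 9·8=72, R→Farrow 6·20=120, S→Farrow 3·22=66. Service 284; fixed 26; total 310.
{Farrow, Milton, York}: service 204 + fixed 107 = 311
{Farrow, Milton, Orton, York}: service 204 + fixed 148 = 352
(All 15 nonempty subsets were checked; Farrow and York is lowest.)

Open Farrow and York; minimum total cost 274.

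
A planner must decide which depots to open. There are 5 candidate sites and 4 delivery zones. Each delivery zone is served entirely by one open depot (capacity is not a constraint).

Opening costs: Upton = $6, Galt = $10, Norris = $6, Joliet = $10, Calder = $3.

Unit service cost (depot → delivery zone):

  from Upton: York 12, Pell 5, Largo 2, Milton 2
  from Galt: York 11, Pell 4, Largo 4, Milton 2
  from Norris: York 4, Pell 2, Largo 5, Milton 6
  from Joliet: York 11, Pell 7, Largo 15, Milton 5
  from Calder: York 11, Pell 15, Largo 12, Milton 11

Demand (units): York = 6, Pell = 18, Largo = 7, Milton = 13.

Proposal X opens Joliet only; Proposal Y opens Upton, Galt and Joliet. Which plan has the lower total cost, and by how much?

Proposal Y is cheaper by 168.

Proposal X: {Joliet}: York→Joliet 11·6=66, Pell→Joliet 7·18=126, Largo→Joliet 15·7=105, Milton→Joliet 5·13=65. Service 362; fixed 10; total 372.
Proposal Y: {Upton, Galt, Joliet}: York→Galt 11·6=66, Pell→Galt 4·18=72, Largo→Upton 2·7=14, Milton→Upton 2·13=26. Service 178; fixed 26; total 204.
Difference: |372 − 204| = 168.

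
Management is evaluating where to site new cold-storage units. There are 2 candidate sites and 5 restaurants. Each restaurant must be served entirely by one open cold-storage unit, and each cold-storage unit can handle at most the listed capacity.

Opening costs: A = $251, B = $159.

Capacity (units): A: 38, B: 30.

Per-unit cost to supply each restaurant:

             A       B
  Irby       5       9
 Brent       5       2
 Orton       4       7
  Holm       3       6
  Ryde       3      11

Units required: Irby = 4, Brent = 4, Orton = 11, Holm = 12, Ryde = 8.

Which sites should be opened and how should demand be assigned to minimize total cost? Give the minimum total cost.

Minimum total cost: 542

Open {A, B}: Irby→A 5·4=20, Brent→B 2·4=8, Orton→A 4·11=44, Holm→A 3·12=36, Ryde→A 3·8=24.
Loads: A carries 35/38, B carries 4/30. Service 132; fixed 410; total 542.
Next best feasible plan costs 558.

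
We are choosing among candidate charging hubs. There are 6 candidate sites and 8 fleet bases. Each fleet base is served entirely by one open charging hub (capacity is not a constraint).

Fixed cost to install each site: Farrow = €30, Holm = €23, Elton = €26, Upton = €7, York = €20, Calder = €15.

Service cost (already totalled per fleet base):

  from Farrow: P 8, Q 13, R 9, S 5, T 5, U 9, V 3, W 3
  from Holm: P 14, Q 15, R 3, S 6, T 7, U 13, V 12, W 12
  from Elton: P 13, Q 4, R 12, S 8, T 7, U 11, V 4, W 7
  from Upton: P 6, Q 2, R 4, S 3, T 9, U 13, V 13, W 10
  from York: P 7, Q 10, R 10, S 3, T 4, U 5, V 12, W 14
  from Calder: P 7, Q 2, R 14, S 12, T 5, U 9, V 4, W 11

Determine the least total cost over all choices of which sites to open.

For any fixed open set, each fleet base goes to its cheapest open site; total = fixed + service.
{Upton, Calder}: P→Upton 6, Q→Upton 2, R→Upton 4, S→Upton 3, T→Calder 5, U→Calder 9, V→Calder 4, W→Upton 10. Service 43; fixed 22; total 65.
{Upton}: service 60 + fixed 7 = 67
{Farrow, Upton}: service 35 + fixed 37 = 72
{Farrow, Holm, Elton, Upton, York, Calder}: service 29 + fixed 121 = 150
No other subset beats 65.

Minimum total cost: 65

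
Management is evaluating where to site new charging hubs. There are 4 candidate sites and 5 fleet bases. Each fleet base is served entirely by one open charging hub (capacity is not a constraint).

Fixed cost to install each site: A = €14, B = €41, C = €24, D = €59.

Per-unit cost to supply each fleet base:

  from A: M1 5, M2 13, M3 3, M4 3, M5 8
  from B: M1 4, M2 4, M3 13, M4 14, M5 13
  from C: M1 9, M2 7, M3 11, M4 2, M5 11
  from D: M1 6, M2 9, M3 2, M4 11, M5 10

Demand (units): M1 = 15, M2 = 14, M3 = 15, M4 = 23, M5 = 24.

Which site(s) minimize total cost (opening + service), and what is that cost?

Open A and B; minimum total cost 477.

For any fixed open set, each fleet base goes to its cheapest open site; total = fixed + service.
{A, B}: M1→B 4·15=60, M2→B 4·14=56, M3→A 3·15=45, M4→A 3·23=69, M5→A 8·24=192. Service 422; fixed 55; total 477.
{A, B, C}: M1→B 4·15=60, M2→B 4·14=56, M3→A 3·15=45, M4→C 2·23=46, M5→A 8·24=192. Service 399; fixed 79; total 478.
{A, C}: M1→A 5·15=75, M2→C 7·14=98, M3→A 3·15=45, M4→C 2·23=46, M5→A 8·24=192. Service 456; fixed 38; total 494.
{A, B, C, D}: M1→B 4·15=60, M2→B 4·14=56, M3→D 2·15=30, M4→C 2·23=46, M5→A 8·24=192. Service 384; fixed 138; total 522.
No other subset beats 477.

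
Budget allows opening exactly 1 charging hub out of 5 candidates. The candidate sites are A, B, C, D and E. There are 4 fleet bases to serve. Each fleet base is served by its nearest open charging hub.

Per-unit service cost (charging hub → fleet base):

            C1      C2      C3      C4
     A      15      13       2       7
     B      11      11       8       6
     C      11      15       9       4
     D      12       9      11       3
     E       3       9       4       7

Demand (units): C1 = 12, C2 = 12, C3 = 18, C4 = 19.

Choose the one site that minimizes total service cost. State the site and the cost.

Choose E only; total service cost 349.

With exactly 1 open, each fleet base uses its cheapest among the chosen.
{E}: C1→E 3·12=36, C2→E 9·12=108, C3→E 4·18=72, C4→E 7·19=133. Service cost 349.
{A}: service cost 505
{D}: service cost 507
Among all 5 size-1 choices, {E} is lowest.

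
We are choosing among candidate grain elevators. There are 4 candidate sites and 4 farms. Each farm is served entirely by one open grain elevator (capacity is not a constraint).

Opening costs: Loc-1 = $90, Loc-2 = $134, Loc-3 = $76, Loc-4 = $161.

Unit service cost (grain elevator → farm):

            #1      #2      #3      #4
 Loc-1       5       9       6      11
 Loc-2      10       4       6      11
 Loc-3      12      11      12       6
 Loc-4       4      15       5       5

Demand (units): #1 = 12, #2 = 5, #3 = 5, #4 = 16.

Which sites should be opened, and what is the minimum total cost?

For any fixed open set, each farm goes to its cheapest open site; total = fixed + service.
{Loc-4}: #1→Loc-4 4·12=48, #2→Loc-4 15·5=75, #3→Loc-4 5·5=25, #4→Loc-4 5·16=80. Service 228; fixed 161; total 389.
{Loc-1, Loc-3}: service 231 + fixed 166 = 397
{Loc-1}: service 311 + fixed 90 = 401
{Loc-1, Loc-2, Loc-3, Loc-4}: service 173 + fixed 461 = 634
(All 15 nonempty subsets were checked; Loc-4 only is lowest.)

Open Loc-4 only; minimum total cost 389.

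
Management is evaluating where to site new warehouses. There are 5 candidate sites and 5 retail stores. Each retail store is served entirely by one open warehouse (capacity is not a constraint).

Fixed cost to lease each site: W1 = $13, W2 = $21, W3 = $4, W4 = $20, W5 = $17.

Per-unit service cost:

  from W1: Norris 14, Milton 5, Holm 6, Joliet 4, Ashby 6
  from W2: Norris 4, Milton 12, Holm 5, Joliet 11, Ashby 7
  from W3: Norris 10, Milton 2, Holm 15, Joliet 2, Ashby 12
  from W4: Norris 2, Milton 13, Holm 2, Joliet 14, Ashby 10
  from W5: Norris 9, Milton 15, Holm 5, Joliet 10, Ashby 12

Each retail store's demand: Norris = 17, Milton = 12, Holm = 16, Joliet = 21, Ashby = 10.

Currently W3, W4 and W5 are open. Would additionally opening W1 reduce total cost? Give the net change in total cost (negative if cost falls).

Current service cost with {W3, W4, W5}: 232.
Adding W1: each retail store re-picks its cheapest; new service cost 192, saving 40.
Extra fixed cost: 13. Net change = 13 − 40 = -27.
(Totals: 273 → 246.)

Yes — net change −27 (cost falls by 27).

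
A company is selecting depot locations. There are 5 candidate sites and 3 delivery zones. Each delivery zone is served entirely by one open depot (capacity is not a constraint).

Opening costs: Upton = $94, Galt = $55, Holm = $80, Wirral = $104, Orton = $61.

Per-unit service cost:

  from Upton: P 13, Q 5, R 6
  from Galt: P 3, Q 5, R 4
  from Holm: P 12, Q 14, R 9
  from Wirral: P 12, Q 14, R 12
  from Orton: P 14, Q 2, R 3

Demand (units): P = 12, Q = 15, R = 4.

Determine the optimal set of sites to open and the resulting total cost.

Open Galt only; minimum total cost 182.

For any fixed open set, each delivery zone goes to its cheapest open site; total = fixed + service.
{Galt}: P→Galt 3·12=36, Q→Galt 5·15=75, R→Galt 4·4=16. Service 127; fixed 55; total 182.
{Galt, Orton}: service 78 + fixed 116 = 194
{Galt, Holm}: P→Galt 3·12=36, Q→Galt 5·15=75, R→Galt 4·4=16. Service 127; fixed 135; total 262.
{Upton, Galt, Holm, Wirral, Orton}: P→Galt 3·12=36, Q→Orton 2·15=30, R→Orton 3·4=12. Service 78; fixed 394; total 472.
No other subset beats 182.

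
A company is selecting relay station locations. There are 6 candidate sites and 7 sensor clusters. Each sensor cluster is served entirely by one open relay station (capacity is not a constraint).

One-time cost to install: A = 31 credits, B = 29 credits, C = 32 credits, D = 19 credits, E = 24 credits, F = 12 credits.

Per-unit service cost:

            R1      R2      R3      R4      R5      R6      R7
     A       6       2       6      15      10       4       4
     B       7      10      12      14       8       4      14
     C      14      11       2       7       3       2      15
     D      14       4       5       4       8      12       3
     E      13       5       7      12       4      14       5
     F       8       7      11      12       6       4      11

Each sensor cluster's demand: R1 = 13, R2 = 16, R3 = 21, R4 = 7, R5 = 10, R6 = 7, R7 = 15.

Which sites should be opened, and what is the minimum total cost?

Open A, C and D; minimum total cost 351.

For any fixed open set, each sensor cluster goes to its cheapest open site; total = fixed + service.
{A, C, D}: R1→A 6·13=78, R2→A 2·16=32, R3→C 2·21=42, R4→D 4·7=28, R5→C 3·10=30, R6→C 2·7=14, R7→D 3·15=45. Service 269; fixed 82; total 351.
{A, C, D, F}: service 269 + fixed 94 = 363
{A, C}: service 305 + fixed 63 = 368
{A, B, C, D, E, F}: service 269 + fixed 147 = 416
No other subset beats 351.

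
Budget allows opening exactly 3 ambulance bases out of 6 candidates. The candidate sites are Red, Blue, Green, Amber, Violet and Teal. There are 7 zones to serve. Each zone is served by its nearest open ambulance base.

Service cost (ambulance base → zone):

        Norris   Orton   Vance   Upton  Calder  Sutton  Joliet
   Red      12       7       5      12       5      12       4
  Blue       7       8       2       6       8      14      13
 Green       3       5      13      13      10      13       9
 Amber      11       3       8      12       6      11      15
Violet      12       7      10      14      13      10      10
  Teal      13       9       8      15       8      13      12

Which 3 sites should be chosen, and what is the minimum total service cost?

Choose Red, Blue and Green; total service cost 37.

With exactly 3 open, each zone uses its cheapest among the chosen.
{Red, Blue, Green}: Norris→Green 3, Orton→Green 5, Vance→Blue 2, Upton→Blue 6, Calder→Red 5, Sutton→Red 12, Joliet→Red 4. Service cost 37.
{Red, Blue, Amber}: service cost 38
{Blue, Green, Amber}: service cost 40
Among all 20 size-3 choices, {Red, Blue, Green} is lowest.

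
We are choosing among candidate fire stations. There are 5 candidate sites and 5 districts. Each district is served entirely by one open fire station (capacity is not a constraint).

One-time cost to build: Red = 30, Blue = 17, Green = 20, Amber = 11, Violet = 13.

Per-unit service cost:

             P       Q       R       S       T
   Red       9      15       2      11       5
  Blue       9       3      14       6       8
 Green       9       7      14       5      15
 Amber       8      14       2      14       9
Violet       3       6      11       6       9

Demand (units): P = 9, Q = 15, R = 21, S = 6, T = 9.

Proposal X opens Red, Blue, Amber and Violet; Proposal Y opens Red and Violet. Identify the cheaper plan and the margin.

Proposal X is cheaper by 17.

Proposal X: {Red, Blue, Amber, Violet}: P→Violet 3·9=27, Q→Blue 3·15=45, R→Red 2·21=42, S→Blue 6·6=36, T→Red 5·9=45. Service 195; fixed 71; total 266.
Proposal Y: {Red, Violet}: P→Violet 3·9=27, Q→Violet 6·15=90, R→Red 2·21=42, S→Violet 6·6=36, T→Red 5·9=45. Service 240; fixed 43; total 283.
Difference: |266 − 283| = 17.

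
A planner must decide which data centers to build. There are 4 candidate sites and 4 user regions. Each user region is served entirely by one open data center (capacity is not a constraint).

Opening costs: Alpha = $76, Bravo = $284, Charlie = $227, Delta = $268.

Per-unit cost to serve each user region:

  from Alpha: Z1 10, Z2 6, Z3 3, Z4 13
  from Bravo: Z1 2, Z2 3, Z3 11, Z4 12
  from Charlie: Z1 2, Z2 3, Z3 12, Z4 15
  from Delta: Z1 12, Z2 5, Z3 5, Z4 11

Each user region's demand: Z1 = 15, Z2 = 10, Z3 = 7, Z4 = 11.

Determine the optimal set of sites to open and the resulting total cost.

Open Alpha only; minimum total cost 450.

For any fixed open set, each user region goes to its cheapest open site; total = fixed + service.
{Alpha}: Z1→Alpha 10·15=150, Z2→Alpha 6·10=60, Z3→Alpha 3·7=21, Z4→Alpha 13·11=143. Service 374; fixed 76; total 450.
{Alpha, Charlie}: service 224 + fixed 303 = 527
{Charlie}: Z1→Charlie 2·15=30, Z2→Charlie 3·10=30, Z3→Charlie 12·7=84, Z4→Charlie 15·11=165. Service 309; fixed 227; total 536.
{Alpha, Bravo, Charlie, Delta}: Z1→Bravo 2·15=30, Z2→Bravo 3·10=30, Z3→Alpha 3·7=21, Z4→Delta 11·11=121. Service 202; fixed 855; total 1057.
(All 15 nonempty subsets were checked; Alpha only is lowest.)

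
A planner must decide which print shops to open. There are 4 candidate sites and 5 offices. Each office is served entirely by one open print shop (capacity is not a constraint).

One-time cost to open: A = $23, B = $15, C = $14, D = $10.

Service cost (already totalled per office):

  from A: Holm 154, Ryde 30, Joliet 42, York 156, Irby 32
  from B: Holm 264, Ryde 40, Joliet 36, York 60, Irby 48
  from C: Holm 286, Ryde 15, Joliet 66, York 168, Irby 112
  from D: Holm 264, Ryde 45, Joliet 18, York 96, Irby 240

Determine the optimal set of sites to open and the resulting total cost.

Open A, B, C and D; minimum total cost 341.

For any fixed open set, each office goes to its cheapest open site; total = fixed + service.
{A, B, C, D}: Holm→A 154, Ryde→C 15, Joliet→D 18, York→B 60, Irby→A 32. Service 279; fixed 62; total 341.
{A, B, D}: Holm→A 154, Ryde→A 30, Joliet→D 18, York→B 60, Irby→A 32. Service 294; fixed 48; total 342.
{A, B, C}: Holm→A 154, Ryde→C 15, Joliet→B 36, York→B 60, Irby→A 32. Service 297; fixed 52; total 349.
{D}: Holm→D 264, Ryde→D 45, Joliet→D 18, York→D 96, Irby→D 240. Service 663; fixed 10; total 673.
No other subset beats 341.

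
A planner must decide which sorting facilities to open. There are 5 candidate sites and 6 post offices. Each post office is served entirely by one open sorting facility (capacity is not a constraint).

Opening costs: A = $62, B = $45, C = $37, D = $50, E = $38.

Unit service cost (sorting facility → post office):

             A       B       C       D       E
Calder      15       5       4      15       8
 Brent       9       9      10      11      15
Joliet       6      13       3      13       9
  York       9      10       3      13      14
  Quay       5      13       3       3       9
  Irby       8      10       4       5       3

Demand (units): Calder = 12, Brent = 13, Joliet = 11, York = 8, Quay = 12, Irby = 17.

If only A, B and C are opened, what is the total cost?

Each post office is assigned to its cheapest site among the open ones.
{A, B, C}: Calder→C 4·12=48, Brent→A 9·13=117, Joliet→C 3·11=33, York→C 3·8=24, Quay→C 3·12=36, Irby→C 4·17=68. Service 326; fixed 144; total 470.

Total cost: 470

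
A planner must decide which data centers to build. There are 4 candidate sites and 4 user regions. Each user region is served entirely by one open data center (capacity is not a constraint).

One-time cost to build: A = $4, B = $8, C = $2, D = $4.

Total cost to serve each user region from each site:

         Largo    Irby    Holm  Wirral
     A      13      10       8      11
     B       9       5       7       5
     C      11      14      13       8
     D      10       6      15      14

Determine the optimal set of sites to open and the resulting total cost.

Open B only; minimum total cost 34.

For any fixed open set, each user region goes to its cheapest open site; total = fixed + service.
{B}: Largo→B 9, Irby→B 5, Holm→B 7, Wirral→B 5. Service 26; fixed 8; total 34.
{B, C}: Largo→B 9, Irby→B 5, Holm→B 7, Wirral→B 5. Service 26; fixed 10; total 36.
{A, B}: Largo→B 9, Irby→B 5, Holm→B 7, Wirral→B 5. Service 26; fixed 12; total 38.
{A, B, C, D}: service 26 + fixed 18 = 44
No other subset beats 34.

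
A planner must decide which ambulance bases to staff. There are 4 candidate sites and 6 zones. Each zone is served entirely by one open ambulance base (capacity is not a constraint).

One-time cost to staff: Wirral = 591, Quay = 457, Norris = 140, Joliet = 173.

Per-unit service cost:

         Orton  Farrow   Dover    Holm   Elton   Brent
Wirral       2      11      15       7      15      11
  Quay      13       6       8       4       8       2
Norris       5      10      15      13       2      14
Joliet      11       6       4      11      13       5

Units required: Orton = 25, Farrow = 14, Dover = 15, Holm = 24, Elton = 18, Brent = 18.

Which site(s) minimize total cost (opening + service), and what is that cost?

Open Norris and Joliet; minimum total cost 972.

For any fixed open set, each zone goes to its cheapest open site; total = fixed + service.
{Norris, Joliet}: Orton→Norris 5·25=125, Farrow→Joliet 6·14=84, Dover→Joliet 4·15=60, Holm→Joliet 11·24=264, Elton→Norris 2·18=36, Brent→Joliet 5·18=90. Service 659; fixed 313; total 972.
{Quay, Norris}: service 497 + fixed 597 = 1094
{Joliet}: service 1007 + fixed 173 = 1180
{Wirral, Quay, Norris, Joliet}: service 362 + fixed 1361 = 1723
(All 15 nonempty subsets were checked; Norris and Joliet is lowest.)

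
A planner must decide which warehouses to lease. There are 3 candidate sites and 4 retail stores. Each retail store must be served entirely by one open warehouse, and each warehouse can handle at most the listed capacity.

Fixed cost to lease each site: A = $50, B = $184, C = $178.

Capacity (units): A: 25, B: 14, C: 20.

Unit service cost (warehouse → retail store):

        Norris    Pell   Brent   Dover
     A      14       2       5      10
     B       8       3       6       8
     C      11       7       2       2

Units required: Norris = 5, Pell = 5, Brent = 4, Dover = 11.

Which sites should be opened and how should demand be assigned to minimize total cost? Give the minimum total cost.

Open {A}: Norris→A 14·5=70, Pell→A 2·5=10, Brent→A 5·4=20, Dover→A 10·11=110.
Loads: A carries 25/25. Service 210; fixed 50; total 260.
Next best feasible plan costs 323.

Minimum total cost: 260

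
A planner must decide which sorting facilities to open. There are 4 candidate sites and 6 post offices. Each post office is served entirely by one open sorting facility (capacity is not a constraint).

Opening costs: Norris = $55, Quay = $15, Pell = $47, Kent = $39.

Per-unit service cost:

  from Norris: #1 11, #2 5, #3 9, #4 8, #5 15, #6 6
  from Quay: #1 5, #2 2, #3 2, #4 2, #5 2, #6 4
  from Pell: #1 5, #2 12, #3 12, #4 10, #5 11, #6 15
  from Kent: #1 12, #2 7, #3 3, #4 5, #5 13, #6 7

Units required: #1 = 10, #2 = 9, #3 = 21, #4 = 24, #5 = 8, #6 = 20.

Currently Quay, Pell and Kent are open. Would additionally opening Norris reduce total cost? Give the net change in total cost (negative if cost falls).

Current service cost with {Quay, Pell, Kent}: 254.
Adding Norris: each post office re-picks its cheapest; new service cost 254, saving 0.
Extra fixed cost: 55. Net change = 55 − 0 = 55.
(Totals: 355 → 410.)

No — net change +55 (cost rises by 55).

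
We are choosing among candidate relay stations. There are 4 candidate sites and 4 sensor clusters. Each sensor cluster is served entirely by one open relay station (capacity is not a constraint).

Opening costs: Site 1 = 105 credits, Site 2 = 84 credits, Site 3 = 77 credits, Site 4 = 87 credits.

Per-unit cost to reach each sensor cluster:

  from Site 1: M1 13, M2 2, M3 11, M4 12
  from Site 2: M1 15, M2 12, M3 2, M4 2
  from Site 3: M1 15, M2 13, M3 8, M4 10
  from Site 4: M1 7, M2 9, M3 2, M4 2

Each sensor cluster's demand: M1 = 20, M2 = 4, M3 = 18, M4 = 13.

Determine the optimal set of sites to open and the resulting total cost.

For any fixed open set, each sensor cluster goes to its cheapest open site; total = fixed + service.
{Site 4}: M1→Site 4 7·20=140, M2→Site 4 9·4=36, M3→Site 4 2·18=36, M4→Site 4 2·13=26. Service 238; fixed 87; total 325.
{Site 1, Site 4}: M1→Site 4 7·20=140, M2→Site 1 2·4=8, M3→Site 4 2·18=36, M4→Site 4 2·13=26. Service 210; fixed 192; total 402.
{Site 3, Site 4}: service 238 + fixed 164 = 402
{Site 1, Site 2, Site 3, Site 4}: service 210 + fixed 353 = 563
No other subset beats 325.

Open Site 4 only; minimum total cost 325.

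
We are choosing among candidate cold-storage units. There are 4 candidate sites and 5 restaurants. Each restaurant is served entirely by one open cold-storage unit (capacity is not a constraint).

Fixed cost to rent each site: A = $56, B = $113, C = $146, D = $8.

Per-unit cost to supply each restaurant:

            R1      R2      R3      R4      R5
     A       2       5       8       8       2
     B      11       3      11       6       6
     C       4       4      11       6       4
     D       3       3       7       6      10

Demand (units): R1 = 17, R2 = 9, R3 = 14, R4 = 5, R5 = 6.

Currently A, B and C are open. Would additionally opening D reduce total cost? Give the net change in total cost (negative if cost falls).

Yes — net change −6 (cost falls by 6).

Current service cost with {A, B, C}: 215.
Adding D: each restaurant re-picks its cheapest; new service cost 201, saving 14.
Extra fixed cost: 8. Net change = 8 − 14 = -6.
(Totals: 530 → 524.)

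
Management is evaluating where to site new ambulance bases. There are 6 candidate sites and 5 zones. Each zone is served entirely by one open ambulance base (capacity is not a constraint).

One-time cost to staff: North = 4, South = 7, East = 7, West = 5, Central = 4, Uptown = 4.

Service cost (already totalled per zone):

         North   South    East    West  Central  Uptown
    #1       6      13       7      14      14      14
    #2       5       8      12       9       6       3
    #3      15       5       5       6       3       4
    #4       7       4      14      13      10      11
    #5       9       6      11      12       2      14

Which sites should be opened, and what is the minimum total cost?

Open North and Central; minimum total cost 31.

For any fixed open set, each zone goes to its cheapest open site; total = fixed + service.
{North, Central}: #1→North 6, #2→North 5, #3→Central 3, #4→North 7, #5→Central 2. Service 23; fixed 8; total 31.
{North, Central, Uptown}: service 21 + fixed 12 = 33
{North, South, Central}: service 20 + fixed 15 = 35
{North, South, East, West, Central, Uptown}: service 18 + fixed 31 = 49
No other subset beats 31.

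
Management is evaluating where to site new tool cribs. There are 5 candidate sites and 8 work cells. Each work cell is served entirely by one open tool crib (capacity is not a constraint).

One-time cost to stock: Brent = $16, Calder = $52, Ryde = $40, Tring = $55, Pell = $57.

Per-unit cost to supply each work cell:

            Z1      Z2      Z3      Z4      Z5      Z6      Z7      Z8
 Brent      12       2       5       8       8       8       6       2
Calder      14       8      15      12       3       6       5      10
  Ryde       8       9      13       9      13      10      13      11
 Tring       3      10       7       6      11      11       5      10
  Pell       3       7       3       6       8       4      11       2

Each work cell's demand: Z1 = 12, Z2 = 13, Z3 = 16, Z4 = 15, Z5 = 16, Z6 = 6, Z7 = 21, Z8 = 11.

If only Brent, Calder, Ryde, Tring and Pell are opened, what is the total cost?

Total cost: 619

Each work cell is assigned to its cheapest site among the open ones.
{Brent, Calder, Ryde, Tring, Pell}: Z1→Tring 3·12=36, Z2→Brent 2·13=26, Z3→Pell 3·16=48, Z4→Tring 6·15=90, Z5→Calder 3·16=48, Z6→Pell 4·6=24, Z7→Calder 5·21=105, Z8→Brent 2·11=22. Service 399; fixed 220; total 619.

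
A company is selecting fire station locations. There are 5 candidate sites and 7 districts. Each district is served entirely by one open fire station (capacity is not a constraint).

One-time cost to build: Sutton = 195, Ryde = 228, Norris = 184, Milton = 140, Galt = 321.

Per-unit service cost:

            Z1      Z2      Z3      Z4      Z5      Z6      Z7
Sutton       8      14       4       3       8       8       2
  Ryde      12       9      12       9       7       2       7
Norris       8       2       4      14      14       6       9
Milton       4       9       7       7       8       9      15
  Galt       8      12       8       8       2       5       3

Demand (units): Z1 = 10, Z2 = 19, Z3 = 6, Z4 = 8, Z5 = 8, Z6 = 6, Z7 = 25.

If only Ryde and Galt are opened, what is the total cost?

Total cost: 1015

Each district is assigned to its cheapest site among the open ones.
{Ryde, Galt}: Z1→Galt 8·10=80, Z2→Ryde 9·19=171, Z3→Galt 8·6=48, Z4→Galt 8·8=64, Z5→Galt 2·8=16, Z6→Ryde 2·6=12, Z7→Galt 3·25=75. Service 466; fixed 549; total 1015.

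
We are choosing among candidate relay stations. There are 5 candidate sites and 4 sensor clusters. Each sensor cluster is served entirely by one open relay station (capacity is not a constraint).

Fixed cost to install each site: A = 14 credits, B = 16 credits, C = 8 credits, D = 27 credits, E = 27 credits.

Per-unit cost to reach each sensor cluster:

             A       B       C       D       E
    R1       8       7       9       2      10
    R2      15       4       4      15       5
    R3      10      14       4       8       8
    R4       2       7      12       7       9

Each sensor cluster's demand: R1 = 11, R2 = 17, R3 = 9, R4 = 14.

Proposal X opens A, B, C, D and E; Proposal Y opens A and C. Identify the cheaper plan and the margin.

Proposal X: {A, B, C, D, E}: R1→D 2·11=22, R2→B 4·17=68, R3→C 4·9=36, R4→A 2·14=28. Service 154; fixed 92; total 246.
Proposal Y: {A, C}: R1→A 8·11=88, R2→C 4·17=68, R3→C 4·9=36, R4→A 2·14=28. Service 220; fixed 22; total 242.
Difference: |246 − 242| = 4.

Proposal Y is cheaper by 4.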